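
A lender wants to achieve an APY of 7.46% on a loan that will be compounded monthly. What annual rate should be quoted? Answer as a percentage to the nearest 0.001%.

7.216%

(1 + r/12)^12 − 1 = 0.0746, so 1 + r/12 = 1.0746^(1/12).
r/12 = 0.006014, so r = 0.072165 = 7.216%.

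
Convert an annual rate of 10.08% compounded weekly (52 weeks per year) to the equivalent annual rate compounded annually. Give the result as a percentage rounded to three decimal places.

10.595%

EAR = (1 + 0.1008/52)^52 − 1 = 0.105947.
Compounded annually, the equivalent nominal rate is the EAR itself: 10.595%.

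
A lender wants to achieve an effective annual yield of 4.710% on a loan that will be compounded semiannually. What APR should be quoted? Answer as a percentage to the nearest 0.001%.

(1 + r/2)^2 − 1 = 0.04710, so 1 + r/2 = 1.04710^(1/2).
r/2 = 0.023279, so r = 0.046558 = 4.656%.

4.656%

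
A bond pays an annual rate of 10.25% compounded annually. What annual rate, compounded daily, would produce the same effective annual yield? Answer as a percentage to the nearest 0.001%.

9.759%

Compounded annually, EAR = nominal = 0.102500.
Solve (1 + r/365)^365 = 1.102500: r/365 = 1.102500^(1/365) − 1 = 0.000267, so r = 0.097593 = 9.759%.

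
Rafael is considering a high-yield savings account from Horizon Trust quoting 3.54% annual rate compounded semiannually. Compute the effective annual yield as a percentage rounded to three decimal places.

EAR = (1 + 0.0354/2)^2 − 1.
= (1 + 0.017700)^2 − 1 = 1.035713 − 1 = 3.571%.

3.571%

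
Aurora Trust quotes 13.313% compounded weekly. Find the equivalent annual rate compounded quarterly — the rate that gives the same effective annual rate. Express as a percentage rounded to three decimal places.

EAR = (1 + 0.13313/52)^52 − 1 = 0.142204.
Solve (1 + r/4)^4 = 1.142204: r/4 = 1.142204^(1/4) − 1 = 0.033799, so r = 0.135194 = 13.519%.

13.519%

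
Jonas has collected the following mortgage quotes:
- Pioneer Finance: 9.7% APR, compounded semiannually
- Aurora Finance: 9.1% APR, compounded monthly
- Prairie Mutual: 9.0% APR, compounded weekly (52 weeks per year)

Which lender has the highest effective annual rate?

Pioneer Finance

Pioneer Finance: (1 + 0.097/2)^2 − 1 = 9.935%
Aurora Finance: (1 + 0.091/12)^12 − 1 = 9.489%
Prairie Mutual: (1 + 0.090/52)^52 − 1 = 9.409%
The highest effective annual rate is Pioneer Finance at 9.935%.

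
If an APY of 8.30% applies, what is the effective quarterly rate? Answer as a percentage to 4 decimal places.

The per-quarter rate i satisfies (1 + i)^4 = 1 + 0.0830.
i = 1.0830^(1/4) − 1 = 0.0201337 = 2.0134%.

2.0134%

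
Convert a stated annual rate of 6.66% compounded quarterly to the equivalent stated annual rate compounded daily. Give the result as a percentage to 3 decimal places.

6.606%

EAR = (1 + 0.0666/4)^4 − 1 = 0.068282.
Solve (1 + r/365)^365 = 1.068282: r/365 = 1.068282^(1/365) − 1 = 0.000181, so r = 0.066058 = 6.606%.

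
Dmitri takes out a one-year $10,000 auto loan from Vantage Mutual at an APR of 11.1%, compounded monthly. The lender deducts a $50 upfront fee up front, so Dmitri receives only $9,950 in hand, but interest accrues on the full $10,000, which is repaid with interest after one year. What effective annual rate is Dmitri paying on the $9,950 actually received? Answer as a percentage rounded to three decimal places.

12.244%

Amount owed after one year: 10,000 × (1 + 0.111/12)^12 = 10,000 × 1.116825 = $11,168.25.
Effective rate on net proceeds: 11,168.25 / 9,950 − 1 = 0.122437 = 12.244%.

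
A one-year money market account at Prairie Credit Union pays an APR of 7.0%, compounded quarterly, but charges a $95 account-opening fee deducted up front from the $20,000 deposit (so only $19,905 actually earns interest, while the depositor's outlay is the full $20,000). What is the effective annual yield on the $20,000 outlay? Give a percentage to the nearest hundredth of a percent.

6.68%

Value after one year: 19,905 × (1 + 0.070/4)^4 = 19,905 × 1.071859 = $21,335.35.
Effective yield on the $20,000 outlay: 21,335.35 / 20,000 − 1 = 0.066768 = 6.68%.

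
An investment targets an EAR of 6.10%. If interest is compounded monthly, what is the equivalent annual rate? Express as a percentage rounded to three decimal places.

(1 + r/12)^12 − 1 = 0.0610, so 1 + r/12 = 1.0610^(1/12).
r/12 = 0.004947, so r = 0.059358 = 5.936%.

5.936%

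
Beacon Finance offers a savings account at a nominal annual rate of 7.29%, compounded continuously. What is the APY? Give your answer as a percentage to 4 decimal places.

With continuous compounding, EAR = e^0.0729 − 1.
e^0.0729 = 1.075623, so EAR = 0.075623 = 7.5623%.

7.5623%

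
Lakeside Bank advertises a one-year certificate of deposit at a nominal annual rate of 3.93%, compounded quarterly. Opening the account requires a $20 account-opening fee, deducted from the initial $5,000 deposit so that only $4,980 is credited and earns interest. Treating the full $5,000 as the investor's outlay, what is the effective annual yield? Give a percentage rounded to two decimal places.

3.57%

Value after one year: 4,980 × (1 + 0.0393/4)^4 = 4,980 × 1.039883 = $5,178.62.
Effective yield on the $5,000 outlay: 5,178.62 / 5,000 − 1 = 0.035723 = 3.57%.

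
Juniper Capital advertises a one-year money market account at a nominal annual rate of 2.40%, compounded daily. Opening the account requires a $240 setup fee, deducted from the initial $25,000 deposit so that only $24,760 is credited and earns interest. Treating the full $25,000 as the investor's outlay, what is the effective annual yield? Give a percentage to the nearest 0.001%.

Value after one year: 24,760 × (1 + 0.0240/365)^365 = 24,760 × 1.024290 = $25,361.41.
Effective yield on the $25,000 outlay: 25,361.41 / 25,000 − 1 = 0.014456 = 1.446%.

1.446%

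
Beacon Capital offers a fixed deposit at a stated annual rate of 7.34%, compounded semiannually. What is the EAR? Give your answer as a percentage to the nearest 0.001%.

EAR = (1 + 0.0734/2)^2 − 1.
= (1 + 0.036700)^2 − 1 = 1.074747 − 1 = 7.475%.

7.475%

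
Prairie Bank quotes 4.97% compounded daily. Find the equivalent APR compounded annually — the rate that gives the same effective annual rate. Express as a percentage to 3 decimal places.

5.095%

EAR = (1 + 0.0497/365)^365 − 1 = 0.050952.
Compounded annually, the equivalent nominal rate is the EAR itself: 5.095%.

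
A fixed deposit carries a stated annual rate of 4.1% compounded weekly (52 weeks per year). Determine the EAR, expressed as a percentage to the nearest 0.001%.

4.184%

EAR = (1 + 0.041/52)^52 − 1.
= (1 + 0.000788)^52 − 1 = 1.041835 − 1 = 4.184%.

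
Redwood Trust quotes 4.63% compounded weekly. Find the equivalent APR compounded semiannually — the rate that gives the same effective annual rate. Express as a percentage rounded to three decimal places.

4.682%

EAR = (1 + 0.0463/52)^52 − 1 = 0.047367.
Solve (1 + r/2)^2 = 1.047367: r/2 = 1.047367^(1/2) − 1 = 0.023409, so r = 0.046819 = 4.682%.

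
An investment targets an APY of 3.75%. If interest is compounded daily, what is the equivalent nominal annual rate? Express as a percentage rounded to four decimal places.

3.6816%

(1 + r/365)^365 − 1 = 0.0375, so 1 + r/365 = 1.0375^(1/365).
r/365 = 0.000101, so r = 0.036816 = 3.6816%.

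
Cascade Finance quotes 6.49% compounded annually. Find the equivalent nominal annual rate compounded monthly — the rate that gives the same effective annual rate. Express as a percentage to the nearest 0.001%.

Compounded annually, EAR = nominal = 0.064900.
Solve (1 + r/12)^12 = 1.064900: r/12 = 1.064900^(1/12) − 1 = 0.005254, so r = 0.063046 = 6.305%.

6.305%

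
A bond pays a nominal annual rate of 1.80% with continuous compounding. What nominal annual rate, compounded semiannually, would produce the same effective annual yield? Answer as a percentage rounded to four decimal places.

EAR under continuous compounding: e^0.0180 − 1 = 0.018163.
Solve (1 + r/2)^2 = 1.018163: r/2 = 1.018163^(1/2) − 1 = 0.009041, so r = 0.018081 = 1.8081%.

1.8081%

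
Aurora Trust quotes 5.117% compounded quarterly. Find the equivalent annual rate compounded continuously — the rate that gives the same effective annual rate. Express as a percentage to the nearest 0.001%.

5.085%

EAR = (1 + 0.05117/4)^4 − 1 = 0.052160.
Equivalent continuous rate: r = ln(1 + 0.052160) = 0.050845 = 5.085%.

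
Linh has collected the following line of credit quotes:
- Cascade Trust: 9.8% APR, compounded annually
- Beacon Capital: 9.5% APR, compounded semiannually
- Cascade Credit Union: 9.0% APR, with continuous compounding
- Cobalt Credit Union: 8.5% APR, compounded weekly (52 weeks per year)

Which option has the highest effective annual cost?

Cascade Trust

Cascade Trust: compounded annually, EAR = 9.800%
Beacon Capital: (1 + 0.095/2)^2 − 1 = 9.726%
Cascade Credit Union: e^0.090 − 1 = 9.417%
Cobalt Credit Union: (1 + 0.085/52)^52 − 1 = 8.864%
The highest effective annual rate is Cascade Trust at 9.800%.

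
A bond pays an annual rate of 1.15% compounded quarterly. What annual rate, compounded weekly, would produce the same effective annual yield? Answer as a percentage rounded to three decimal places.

EAR = (1 + 0.0115/4)^4 − 1 = 0.011550.
Solve (1 + r/52)^52 = 1.011550: r/52 = 1.011550^(1/52) − 1 = 0.000221, so r = 0.011485 = 1.148%.

1.148%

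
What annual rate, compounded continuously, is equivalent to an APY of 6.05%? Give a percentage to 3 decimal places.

5.874%

Continuous: nominal r satisfies e^r − 1 = 0.0605.
r = ln(1 + 0.0605) = ln(1.0605) = 0.058740 = 5.874%.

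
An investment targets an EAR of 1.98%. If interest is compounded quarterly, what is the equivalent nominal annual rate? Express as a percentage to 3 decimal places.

(1 + r/4)^4 − 1 = 0.0198, so 1 + r/4 = 1.0198^(1/4).
r/4 = 0.004914, so r = 0.019655 = 1.965%.

1.965%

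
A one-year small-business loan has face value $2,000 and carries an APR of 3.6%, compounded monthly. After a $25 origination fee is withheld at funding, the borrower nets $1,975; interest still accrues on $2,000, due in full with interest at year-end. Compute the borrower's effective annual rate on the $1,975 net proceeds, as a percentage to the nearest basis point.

Amount owed after one year: 2,000 × (1 + 0.036/12)^12 = 2,000 × 1.036600 = $2,073.20.
Effective rate on net proceeds: 2,073.20 / 1,975 − 1 = 0.049721 = 4.97%.

4.97%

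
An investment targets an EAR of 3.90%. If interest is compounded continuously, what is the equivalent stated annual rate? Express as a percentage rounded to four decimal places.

Continuous: nominal r satisfies e^r − 1 = 0.0390.
r = ln(1 + 0.0390) = ln(1.0390) = 0.038259 = 3.8259%.

3.8259%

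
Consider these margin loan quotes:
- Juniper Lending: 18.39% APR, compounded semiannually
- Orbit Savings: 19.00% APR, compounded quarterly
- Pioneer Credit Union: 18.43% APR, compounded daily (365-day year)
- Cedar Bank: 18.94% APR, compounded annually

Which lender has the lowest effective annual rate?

Cedar Bank

Juniper Lending: (1 + 0.1839/2)^2 − 1 = 19.235%
Orbit Savings: (1 + 0.1900/4)^4 − 1 = 20.397%
Pioneer Credit Union: (1 + 0.1843/365)^365 − 1 = 20.232%
Cedar Bank: compounded annually, EAR = 18.940%
The lowest effective annual rate is Cedar Bank at 18.940%.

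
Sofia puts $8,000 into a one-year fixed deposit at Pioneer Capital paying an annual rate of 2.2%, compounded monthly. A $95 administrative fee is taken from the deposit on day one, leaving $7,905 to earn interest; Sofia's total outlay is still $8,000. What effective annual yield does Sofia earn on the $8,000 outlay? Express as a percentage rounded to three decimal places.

Value after one year: 7,905 × (1 + 0.022/12)^12 = 7,905 × 1.022223 = $8,080.67.
Effective yield on the $8,000 outlay: 8,080.67 / 8,000 − 1 = 0.010084 = 1.008%.

1.008%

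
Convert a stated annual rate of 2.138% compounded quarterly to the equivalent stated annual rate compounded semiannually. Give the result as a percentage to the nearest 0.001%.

EAR = (1 + 0.02138/4)^4 − 1 = 0.021552.
Solve (1 + r/2)^2 = 1.021552: r/2 = 1.021552^(1/2) − 1 = 0.010719, so r = 0.021437 = 2.144%.

2.144%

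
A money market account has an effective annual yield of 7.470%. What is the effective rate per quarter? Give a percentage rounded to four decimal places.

The per-quarter rate i satisfies (1 + i)^4 = 1 + 0.07470.
i = 1.07470^(1/4) − 1 = 0.0181736 = 1.8174%.

1.8174%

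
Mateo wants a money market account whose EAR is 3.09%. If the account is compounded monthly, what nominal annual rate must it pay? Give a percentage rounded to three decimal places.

(1 + r/12)^12 − 1 = 0.0309, so 1 + r/12 = 1.0309^(1/12).
r/12 = 0.002539, so r = 0.030471 = 3.047%.

3.047%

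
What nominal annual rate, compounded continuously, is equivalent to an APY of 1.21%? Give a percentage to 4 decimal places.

Continuous: nominal r satisfies e^r − 1 = 0.0121.
r = ln(1 + 0.0121) = ln(1.0121) = 0.012027 = 1.2027%.

1.2027%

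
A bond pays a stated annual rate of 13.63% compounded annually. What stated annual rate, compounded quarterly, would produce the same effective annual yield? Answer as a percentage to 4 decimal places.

12.9840%

Compounded annually, EAR = nominal = 0.136300.
Solve (1 + r/4)^4 = 1.136300: r/4 = 1.136300^(1/4) − 1 = 0.032460, so r = 0.129840 = 12.9840%.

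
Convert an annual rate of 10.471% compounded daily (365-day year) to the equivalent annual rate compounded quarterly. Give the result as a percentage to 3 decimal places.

10.608%

EAR = (1 + 0.10471/365)^365 − 1 = 0.110372.
Solve (1 + r/4)^4 = 1.110372: r/4 = 1.110372^(1/4) − 1 = 0.026519, so r = 0.106077 = 10.608%.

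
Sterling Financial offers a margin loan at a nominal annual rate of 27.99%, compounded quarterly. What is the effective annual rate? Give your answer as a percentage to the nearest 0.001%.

EAR = (1 + 0.2799/4)^4 − 1.
= (1 + 0.069975)^4 − 1 = 1.310674 − 1 = 31.067%.

31.067%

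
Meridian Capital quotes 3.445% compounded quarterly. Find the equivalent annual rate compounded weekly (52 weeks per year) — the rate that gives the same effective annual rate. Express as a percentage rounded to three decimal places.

EAR = (1 + 0.03445/4)^4 − 1 = 0.034898.
Solve (1 + r/52)^52 = 1.034898: r/52 = 1.034898^(1/52) − 1 = 0.000660, so r = 0.034314 = 3.431%.

3.431%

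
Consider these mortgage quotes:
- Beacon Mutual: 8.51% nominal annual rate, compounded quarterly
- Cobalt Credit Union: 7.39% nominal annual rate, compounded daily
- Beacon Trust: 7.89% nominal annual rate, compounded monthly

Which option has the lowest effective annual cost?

Cobalt Credit Union

Beacon Mutual: (1 + 0.0851/4)^4 − 1 = 8.785%
Cobalt Credit Union: (1 + 0.0739/365)^365 − 1 = 7.669%
Beacon Trust: (1 + 0.0789/12)^12 − 1 = 8.182%
The lowest effective annual rate is Cobalt Credit Union at 7.669%.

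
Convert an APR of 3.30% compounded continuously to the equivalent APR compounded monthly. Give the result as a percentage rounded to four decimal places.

3.3045%

EAR under continuous compounding: e^0.0330 − 1 = 0.033551.
Solve (1 + r/12)^12 = 1.033551: r/12 = 1.033551^(1/12) − 1 = 0.002754, so r = 0.033045 = 3.3045%.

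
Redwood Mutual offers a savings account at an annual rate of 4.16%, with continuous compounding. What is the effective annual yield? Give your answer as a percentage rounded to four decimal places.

4.2477%

With continuous compounding, EAR = e^0.0416 − 1.
e^0.0416 = 1.042477, so EAR = 0.042477 = 4.2477%.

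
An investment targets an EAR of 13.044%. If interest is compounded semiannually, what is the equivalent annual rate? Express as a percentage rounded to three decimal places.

12.644%

(1 + r/2)^2 − 1 = 0.13044, so 1 + r/2 = 1.13044^(1/2).
r/2 = 0.063222, so r = 0.126443 = 12.644%.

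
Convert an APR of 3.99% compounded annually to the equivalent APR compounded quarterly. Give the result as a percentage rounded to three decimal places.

3.932%

Compounded annually, EAR = nominal = 0.039900.
Solve (1 + r/4)^4 = 1.039900: r/4 = 1.039900^(1/4) − 1 = 0.009829, so r = 0.039317 = 3.932%.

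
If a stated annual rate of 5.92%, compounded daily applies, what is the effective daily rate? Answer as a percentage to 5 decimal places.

With a nominal annual rate compounded daily, the periodic rate is the nominal rate divided by 365.
i = 0.0592 / 365 = 0.0001622 = 0.01622%.

0.01622%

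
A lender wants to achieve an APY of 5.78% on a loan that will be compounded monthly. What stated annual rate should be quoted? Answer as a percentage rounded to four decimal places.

(1 + r/12)^12 − 1 = 0.0578, so 1 + r/12 = 1.0578^(1/12).
r/12 = 0.004694, so r = 0.056323 = 5.6323%.

5.6323%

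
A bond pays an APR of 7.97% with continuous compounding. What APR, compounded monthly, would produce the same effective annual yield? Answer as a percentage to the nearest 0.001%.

7.997%

EAR under continuous compounding: e^0.0797 − 1 = 0.082962.
Solve (1 + r/12)^12 = 1.082962: r/12 = 1.082962^(1/12) − 1 = 0.006664, so r = 0.079965 = 7.997%.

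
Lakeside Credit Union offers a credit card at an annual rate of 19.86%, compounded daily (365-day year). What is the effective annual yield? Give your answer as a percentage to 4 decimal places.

EAR = (1 + 0.1986/365)^365 − 1.
= 1.219628 − 1 = 21.9628%.

21.9628%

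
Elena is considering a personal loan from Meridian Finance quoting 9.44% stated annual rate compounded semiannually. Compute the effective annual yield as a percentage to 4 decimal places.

EAR = (1 + 0.0944/2)^2 − 1.
= (1 + 0.047200)^2 − 1 = 1.096628 − 1 = 9.6628%.

9.6628%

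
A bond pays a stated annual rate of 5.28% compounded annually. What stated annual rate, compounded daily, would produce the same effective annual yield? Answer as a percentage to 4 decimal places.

5.1457%

Compounded annually, EAR = nominal = 0.052800.
Solve (1 + r/365)^365 = 1.052800: r/365 = 1.052800^(1/365) − 1 = 0.000141, so r = 0.051457 = 5.1457%.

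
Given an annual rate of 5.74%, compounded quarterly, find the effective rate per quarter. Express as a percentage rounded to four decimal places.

1.4350%

With a nominal annual rate compounded quarterly, the periodic rate is the nominal rate divided by 4.
i = 0.0574 / 4 = 0.0143500 = 1.4350%.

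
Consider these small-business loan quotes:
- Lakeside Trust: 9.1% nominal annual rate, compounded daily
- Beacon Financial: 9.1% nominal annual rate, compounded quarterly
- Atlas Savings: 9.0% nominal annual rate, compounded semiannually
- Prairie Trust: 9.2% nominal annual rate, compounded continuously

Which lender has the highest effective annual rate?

Lakeside Trust: (1 + 0.091/365)^365 − 1 = 9.526%
Beacon Financial: (1 + 0.091/4)^4 − 1 = 9.415%
Atlas Savings: (1 + 0.090/2)^2 − 1 = 9.202%
Prairie Trust: e^0.092 − 1 = 9.636%
The highest effective annual rate is Prairie Trust at 9.636%.

Prairie Trust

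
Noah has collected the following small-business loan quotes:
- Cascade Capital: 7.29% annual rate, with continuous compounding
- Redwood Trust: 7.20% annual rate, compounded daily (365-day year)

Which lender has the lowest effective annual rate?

Cascade Capital: e^0.0729 − 1 = 7.562%
Redwood Trust: (1 + 0.0720/365)^365 − 1 = 7.465%
The lowest effective annual rate is Redwood Trust at 7.465%.

Redwood Trust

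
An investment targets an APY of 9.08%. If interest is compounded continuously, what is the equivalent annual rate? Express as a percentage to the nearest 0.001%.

8.691%

Continuous: nominal r satisfies e^r − 1 = 0.0908.
r = ln(1 + 0.0908) = ln(1.0908) = 0.086911 = 8.691%.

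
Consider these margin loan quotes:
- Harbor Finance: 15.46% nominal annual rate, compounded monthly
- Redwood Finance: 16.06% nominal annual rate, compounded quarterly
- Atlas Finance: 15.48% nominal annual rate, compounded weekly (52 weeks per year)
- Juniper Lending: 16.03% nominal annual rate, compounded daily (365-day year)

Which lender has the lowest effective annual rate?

Harbor Finance: (1 + 0.1546/12)^12 − 1 = 16.604%
Redwood Finance: (1 + 0.1606/4)^4 − 1 = 17.053%
Atlas Finance: (1 + 0.1548/52)^52 − 1 = 16.716%
Juniper Lending: (1 + 0.1603/365)^365 − 1 = 17.382%
The lowest effective annual rate is Harbor Finance at 16.604%.

Harbor Finance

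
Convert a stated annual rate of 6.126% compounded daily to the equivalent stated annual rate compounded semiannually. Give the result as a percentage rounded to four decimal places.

EAR = (1 + 0.06126/365)^365 − 1 = 0.063170.
Solve (1 + r/2)^2 = 1.063170: r/2 = 1.063170^(1/2) − 1 = 0.031101, so r = 0.062203 = 6.2203%.

6.2203%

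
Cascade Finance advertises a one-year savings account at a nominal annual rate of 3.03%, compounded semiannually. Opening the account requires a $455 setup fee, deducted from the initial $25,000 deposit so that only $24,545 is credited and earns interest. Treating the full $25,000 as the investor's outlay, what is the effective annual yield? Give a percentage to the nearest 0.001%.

Value after one year: 24,545 × (1 + 0.0303/2)^2 = 24,545 × 1.030530 = $25,294.35.
Effective yield on the $25,000 outlay: 25,294.35 / 25,000 − 1 = 0.011774 = 1.177%.

1.177%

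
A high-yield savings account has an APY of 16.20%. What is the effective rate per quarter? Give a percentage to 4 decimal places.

The per-quarter rate i satisfies (1 + i)^4 = 1 + 0.1620.
i = 1.1620^(1/4) − 1 = 0.0382490 = 3.8249%.

3.8249%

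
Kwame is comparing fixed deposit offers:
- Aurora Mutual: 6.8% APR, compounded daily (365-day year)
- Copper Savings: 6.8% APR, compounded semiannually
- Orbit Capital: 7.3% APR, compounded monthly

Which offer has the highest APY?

Aurora Mutual: (1 + 0.068/365)^365 − 1 = 7.036%
Copper Savings: (1 + 0.068/2)^2 − 1 = 6.916%
Orbit Capital: (1 + 0.073/12)^12 − 1 = 7.549%
The highest effective annual rate is Orbit Capital at 7.549%.

Orbit Capital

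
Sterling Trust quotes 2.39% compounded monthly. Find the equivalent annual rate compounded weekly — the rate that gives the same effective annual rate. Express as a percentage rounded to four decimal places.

2.3882%

EAR = (1 + 0.0239/12)^12 − 1 = 0.024164.
Solve (1 + r/52)^52 = 1.024164: r/52 = 1.024164^(1/52) − 1 = 0.000459, so r = 0.023882 = 2.3882%.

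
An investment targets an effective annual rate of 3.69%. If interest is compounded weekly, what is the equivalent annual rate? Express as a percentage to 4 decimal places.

3.6248%

(1 + r/52)^52 − 1 = 0.0369, so 1 + r/52 = 1.0369^(1/52).
r/52 = 0.000697, so r = 0.036248 = 3.6248%.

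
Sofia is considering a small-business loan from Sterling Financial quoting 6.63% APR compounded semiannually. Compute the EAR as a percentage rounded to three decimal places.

EAR = (1 + 0.0663/2)^2 − 1.
= 1.067399 − 1 = 6.740%.

6.740%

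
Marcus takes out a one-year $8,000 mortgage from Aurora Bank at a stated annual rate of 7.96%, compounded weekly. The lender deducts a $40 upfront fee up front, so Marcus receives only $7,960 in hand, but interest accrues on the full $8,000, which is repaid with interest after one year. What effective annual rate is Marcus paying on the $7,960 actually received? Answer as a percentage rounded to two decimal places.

8.82%

Amount owed after one year: 8,000 × (1 + 0.0796/52)^52 = 8,000 × 1.082788 = $8,662.30.
Effective rate on net proceeds: 8,662.30 / 7,960 − 1 = 0.088229 = 8.82%.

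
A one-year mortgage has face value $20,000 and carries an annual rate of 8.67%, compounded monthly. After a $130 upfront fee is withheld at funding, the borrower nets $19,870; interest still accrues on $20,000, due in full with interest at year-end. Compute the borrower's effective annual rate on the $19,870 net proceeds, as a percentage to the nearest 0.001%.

Amount owed after one year: 20,000 × (1 + 0.0867/12)^12 = 20,000 × 1.090230 = $21,804.59.
Effective rate on net proceeds: 21,804.59 / 19,870 − 1 = 0.097362 = 9.736%.

9.736%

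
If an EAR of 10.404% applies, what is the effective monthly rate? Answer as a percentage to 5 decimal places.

0.82821%

The per-month rate i satisfies (1 + i)^12 = 1 + 0.10404.
i = 1.10404^(1/12) − 1 = 0.0082821 = 0.82821%.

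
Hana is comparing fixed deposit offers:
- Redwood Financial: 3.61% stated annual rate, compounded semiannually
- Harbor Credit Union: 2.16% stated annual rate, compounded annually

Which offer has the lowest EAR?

Harbor Credit Union

Redwood Financial: (1 + 0.0361/2)^2 − 1 = 3.643%
Harbor Credit Union: compounded annually, EAR = 2.160%
The lowest effective annual rate is Harbor Credit Union at 2.160%.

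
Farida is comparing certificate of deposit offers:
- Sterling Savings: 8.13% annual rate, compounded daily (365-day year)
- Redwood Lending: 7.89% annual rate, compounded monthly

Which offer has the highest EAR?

Sterling Savings: (1 + 0.0813/365)^365 − 1 = 8.469%
Redwood Lending: (1 + 0.0789/12)^12 − 1 = 8.182%
The highest effective annual rate is Sterling Savings at 8.469%.

Sterling Savings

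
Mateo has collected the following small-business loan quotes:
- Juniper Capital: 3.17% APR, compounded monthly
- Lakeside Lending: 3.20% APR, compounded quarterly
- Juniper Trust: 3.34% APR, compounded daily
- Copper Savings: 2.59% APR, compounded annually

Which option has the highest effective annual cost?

Juniper Capital: (1 + 0.0317/12)^12 − 1 = 3.216%
Lakeside Lending: (1 + 0.0320/4)^4 − 1 = 3.239%
Juniper Trust: (1 + 0.0334/365)^365 − 1 = 3.396%
Copper Savings: compounded annually, EAR = 2.590%
The highest effective annual rate is Juniper Trust at 3.396%.

Juniper Trust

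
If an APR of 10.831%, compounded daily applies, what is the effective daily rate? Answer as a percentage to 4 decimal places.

With a nominal annual rate compounded daily, the periodic rate is the nominal rate divided by 365.
i = 0.10831 / 365 = 0.0002967 = 0.0297%.

0.0297%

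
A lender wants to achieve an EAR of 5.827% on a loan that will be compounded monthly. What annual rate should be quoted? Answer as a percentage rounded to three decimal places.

5.677%

(1 + r/12)^12 − 1 = 0.05827, so 1 + r/12 = 1.05827^(1/12).
r/12 = 0.004731, so r = 0.056769 = 5.677%.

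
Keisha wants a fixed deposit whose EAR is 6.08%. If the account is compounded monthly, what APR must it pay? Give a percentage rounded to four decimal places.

(1 + r/12)^12 − 1 = 0.0608, so 1 + r/12 = 1.0608^(1/12).
r/12 = 0.004931, so r = 0.059169 = 5.9169%.

5.9169%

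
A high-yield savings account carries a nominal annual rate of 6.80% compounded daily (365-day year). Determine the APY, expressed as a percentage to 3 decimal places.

EAR = (1 + 0.0680/365)^365 − 1.
= (1 + 0.000186)^365 − 1 = 1.070359 − 1 = 7.036%.

7.036%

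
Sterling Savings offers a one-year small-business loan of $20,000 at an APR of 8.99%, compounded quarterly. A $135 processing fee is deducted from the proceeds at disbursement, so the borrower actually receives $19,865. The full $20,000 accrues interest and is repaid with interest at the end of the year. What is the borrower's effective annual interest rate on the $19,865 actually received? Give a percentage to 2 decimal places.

Amount owed after one year: 20,000 × (1 + 0.0899/4)^4 = 20,000 × 1.092976 = $21,859.53.
Effective rate on net proceeds: 21,859.53 / 19,865 − 1 = 0.100404 = 10.04%.

10.04%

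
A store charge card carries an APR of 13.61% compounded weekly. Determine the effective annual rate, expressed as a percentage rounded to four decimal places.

EAR = (1 + 0.1361/52)^52 − 1.
= (1 + 0.002617)^52 − 1 = 1.145593 − 1 = 14.5593%.

14.5593%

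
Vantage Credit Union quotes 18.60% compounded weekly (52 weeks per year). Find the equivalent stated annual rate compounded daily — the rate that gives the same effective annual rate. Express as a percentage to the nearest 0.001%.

18.572%

EAR = (1 + 0.1860/52)^52 − 1 = 0.204023.
Solve (1 + r/365)^365 = 1.204023: r/365 = 1.204023^(1/365) − 1 = 0.000509, so r = 0.185715 = 18.572%.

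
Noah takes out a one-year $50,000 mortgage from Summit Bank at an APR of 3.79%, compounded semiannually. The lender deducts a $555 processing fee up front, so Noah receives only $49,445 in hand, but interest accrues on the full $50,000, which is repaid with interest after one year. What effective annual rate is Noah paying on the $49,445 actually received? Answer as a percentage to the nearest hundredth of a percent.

4.99%

Amount owed after one year: 50,000 × (1 + 0.0379/2)^2 = 50,000 × 1.038259 = $51,912.96.
Effective rate on net proceeds: 51,912.96 / 49,445 − 1 = 0.049913 = 4.99%.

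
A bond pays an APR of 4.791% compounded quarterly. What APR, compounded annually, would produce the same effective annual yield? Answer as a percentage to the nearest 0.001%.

4.878%

EAR = (1 + 0.04791/4)^4 − 1 = 0.048778.
Compounded annually, the equivalent nominal rate is the EAR itself: 4.878%.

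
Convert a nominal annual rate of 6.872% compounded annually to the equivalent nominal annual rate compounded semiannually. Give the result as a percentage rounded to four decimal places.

6.7578%

Compounded annually, EAR = nominal = 0.068720.
Solve (1 + r/2)^2 = 1.068720: r/2 = 1.068720^(1/2) − 1 = 0.033789, so r = 0.067578 = 6.7578%.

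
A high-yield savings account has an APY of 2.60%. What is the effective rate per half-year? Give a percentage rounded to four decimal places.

The per-half-year rate i satisfies (1 + i)^2 = 1 + 0.0260.
i = 1.0260^(1/2) − 1 = 0.0129166 = 1.2917%.

1.2917%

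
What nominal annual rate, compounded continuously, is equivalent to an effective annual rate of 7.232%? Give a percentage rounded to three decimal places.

Continuous: nominal r satisfies e^r − 1 = 0.07232.
r = ln(1 + 0.07232) = ln(1.07232) = 0.069825 = 6.982%.

6.982%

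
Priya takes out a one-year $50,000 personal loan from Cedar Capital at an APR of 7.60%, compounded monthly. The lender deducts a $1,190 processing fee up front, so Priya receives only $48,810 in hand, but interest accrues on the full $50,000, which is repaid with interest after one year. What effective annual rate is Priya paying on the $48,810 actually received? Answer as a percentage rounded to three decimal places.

Amount owed after one year: 50,000 × (1 + 0.0760/12)^12 = 50,000 × 1.078704 = $53,935.20.
Effective rate on net proceeds: 53,935.20 / 48,810 − 1 = 0.105003 = 10.500%.

10.500%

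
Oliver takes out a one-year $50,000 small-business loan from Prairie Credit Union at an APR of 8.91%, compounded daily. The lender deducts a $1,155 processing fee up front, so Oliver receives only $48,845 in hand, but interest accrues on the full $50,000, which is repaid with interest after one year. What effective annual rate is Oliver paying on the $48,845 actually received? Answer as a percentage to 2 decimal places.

11.90%

Amount owed after one year: 50,000 × (1 + 0.0891/365)^365 = 50,000 × 1.093178 = $54,658.90.
Effective rate on net proceeds: 54,658.90 / 48,845 − 1 = 0.119028 = 11.90%.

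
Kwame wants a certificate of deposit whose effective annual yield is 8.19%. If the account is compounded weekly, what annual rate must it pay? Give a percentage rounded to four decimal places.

(1 + r/52)^52 − 1 = 0.0819, so 1 + r/52 = 1.0819^(1/52).
r/52 = 0.001515, so r = 0.078778 = 7.8778%.

7.8778%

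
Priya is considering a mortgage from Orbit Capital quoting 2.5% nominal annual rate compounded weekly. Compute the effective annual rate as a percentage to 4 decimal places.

EAR = (1 + 0.025/52)^52 − 1.
= (1 + 0.000481)^52 − 1 = 1.025309 − 1 = 2.5309%.

2.5309%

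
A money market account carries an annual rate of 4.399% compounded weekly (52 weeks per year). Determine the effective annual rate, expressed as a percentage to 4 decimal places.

4.4952%

EAR = (1 + 0.04399/52)^52 − 1.
= 1.044952 − 1 = 4.4952%.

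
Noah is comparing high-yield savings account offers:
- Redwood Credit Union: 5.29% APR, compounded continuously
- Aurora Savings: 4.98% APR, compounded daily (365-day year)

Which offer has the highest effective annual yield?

Redwood Credit Union: e^0.0529 − 1 = 5.432%
Aurora Savings: (1 + 0.0498/365)^365 − 1 = 5.106%
The highest effective annual rate is Redwood Credit Union at 5.432%.

Redwood Credit Union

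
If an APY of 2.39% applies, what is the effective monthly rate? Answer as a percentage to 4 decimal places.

The per-month rate i satisfies (1 + i)^12 = 1 + 0.0239.
i = 1.0239^(1/12) − 1 = 0.0019702 = 0.1970%.

0.1970%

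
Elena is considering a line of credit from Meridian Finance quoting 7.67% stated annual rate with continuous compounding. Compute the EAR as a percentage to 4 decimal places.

7.9718%

With continuous compounding, EAR = e^0.0767 − 1.
e^0.0767 = 1.079718, so EAR = 0.079718 = 7.9718%.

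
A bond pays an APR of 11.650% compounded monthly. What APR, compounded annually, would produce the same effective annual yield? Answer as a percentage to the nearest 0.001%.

EAR = (1 + 0.11650/12)^12 − 1 = 0.122926.
Compounded annually, the equivalent nominal rate is the EAR itself: 12.293%.

12.293%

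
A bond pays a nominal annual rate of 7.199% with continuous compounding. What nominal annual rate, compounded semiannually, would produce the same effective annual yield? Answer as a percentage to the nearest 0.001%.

EAR under continuous compounding: e^0.07199 − 1 = 0.074645.
Solve (1 + r/2)^2 = 1.074645: r/2 = 1.074645^(1/2) − 1 = 0.036651, so r = 0.073301 = 7.330%.

7.330%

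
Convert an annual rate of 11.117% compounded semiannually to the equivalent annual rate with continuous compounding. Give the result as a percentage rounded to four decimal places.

10.8190%

EAR = (1 + 0.11117/2)^2 − 1 = 0.114260.
Equivalent continuous rate: r = ln(1 + 0.114260) = 0.108190 = 10.8190%.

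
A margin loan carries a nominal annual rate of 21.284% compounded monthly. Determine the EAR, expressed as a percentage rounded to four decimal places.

EAR = (1 + 0.21284/12)^12 − 1.
= (1 + 0.017737)^12 − 1 = 1.234881 − 1 = 23.4881%.

23.4881%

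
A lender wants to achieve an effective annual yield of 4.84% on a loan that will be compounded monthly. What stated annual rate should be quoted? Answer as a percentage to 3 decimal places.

4.736%

(1 + r/12)^12 − 1 = 0.0484, so 1 + r/12 = 1.0484^(1/12).
r/12 = 0.003947, so r = 0.047358 = 4.736%.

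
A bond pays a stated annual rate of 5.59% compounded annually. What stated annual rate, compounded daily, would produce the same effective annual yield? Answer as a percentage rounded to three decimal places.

Compounded annually, EAR = nominal = 0.055900.
Solve (1 + r/365)^365 = 1.055900: r/365 = 1.055900^(1/365) − 1 = 0.000149, so r = 0.054398 = 5.440%.

5.440%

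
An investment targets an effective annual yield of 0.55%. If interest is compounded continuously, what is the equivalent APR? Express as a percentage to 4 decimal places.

Continuous: nominal r satisfies e^r − 1 = 0.0055.
r = ln(1 + 0.0055) = ln(1.0055) = 0.005485 = 0.5485%.

0.5485%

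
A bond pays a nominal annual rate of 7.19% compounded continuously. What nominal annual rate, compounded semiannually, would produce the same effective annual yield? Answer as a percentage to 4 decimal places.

7.3208%

EAR under continuous compounding: e^0.0719 − 1 = 0.074548.
Solve (1 + r/2)^2 = 1.074548: r/2 = 1.074548^(1/2) − 1 = 0.036604, so r = 0.073208 = 7.3208%.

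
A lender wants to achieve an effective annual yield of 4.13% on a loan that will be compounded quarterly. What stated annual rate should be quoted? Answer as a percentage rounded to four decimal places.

(1 + r/4)^4 − 1 = 0.0413, so 1 + r/4 = 1.0413^(1/4).
r/4 = 0.010169, so r = 0.040675 = 4.0675%.

4.0675%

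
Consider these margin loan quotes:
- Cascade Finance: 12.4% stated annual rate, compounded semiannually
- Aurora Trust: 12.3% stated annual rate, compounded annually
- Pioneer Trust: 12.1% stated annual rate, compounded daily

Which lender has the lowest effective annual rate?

Cascade Finance: (1 + 0.124/2)^2 − 1 = 12.784%
Aurora Trust: compounded annually, EAR = 12.300%
Pioneer Trust: (1 + 0.121/365)^365 − 1 = 12.860%
The lowest effective annual rate is Aurora Trust at 12.300%.

Aurora Trust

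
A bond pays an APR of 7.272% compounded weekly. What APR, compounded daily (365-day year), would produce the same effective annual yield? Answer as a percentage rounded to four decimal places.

7.2676%

EAR = (1 + 0.07272/52)^52 − 1 = 0.075375.
Solve (1 + r/365)^365 = 1.075375: r/365 = 1.075375^(1/365) − 1 = 0.000199, so r = 0.072676 = 7.2676%.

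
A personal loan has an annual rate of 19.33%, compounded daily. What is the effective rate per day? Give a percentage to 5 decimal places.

0.05296%

With a nominal annual rate compounded daily, the periodic rate is the nominal rate divided by 365.
i = 0.1933 / 365 = 0.0005296 = 0.05296%.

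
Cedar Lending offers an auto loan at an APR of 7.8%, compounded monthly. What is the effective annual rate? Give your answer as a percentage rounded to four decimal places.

EAR = (1 + 0.078/12)^12 − 1.
= 1.080850 − 1 = 8.0850%.

8.0850%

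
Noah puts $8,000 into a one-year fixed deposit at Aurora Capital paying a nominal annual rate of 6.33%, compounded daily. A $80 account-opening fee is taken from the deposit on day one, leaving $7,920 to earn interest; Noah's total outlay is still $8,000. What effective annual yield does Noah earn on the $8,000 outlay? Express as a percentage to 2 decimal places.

Value after one year: 7,920 × (1 + 0.0633/365)^365 = 7,920 × 1.065341 = $8,437.50.
Effective yield on the $8,000 outlay: 8,437.50 / 8,000 − 1 = 0.054687 = 5.47%.

5.47%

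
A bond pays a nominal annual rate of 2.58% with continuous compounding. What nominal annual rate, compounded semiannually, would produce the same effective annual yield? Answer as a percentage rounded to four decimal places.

EAR under continuous compounding: e^0.0258 − 1 = 0.026136.
Solve (1 + r/2)^2 = 1.026136: r/2 = 1.026136^(1/2) − 1 = 0.012984, so r = 0.025967 = 2.5967%.

2.5967%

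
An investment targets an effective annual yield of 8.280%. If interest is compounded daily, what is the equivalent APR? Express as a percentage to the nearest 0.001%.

7.956%

(1 + r/365)^365 − 1 = 0.08280, so 1 + r/365 = 1.08280^(1/365).
r/365 = 0.000218, so r = 0.079559 = 7.956%.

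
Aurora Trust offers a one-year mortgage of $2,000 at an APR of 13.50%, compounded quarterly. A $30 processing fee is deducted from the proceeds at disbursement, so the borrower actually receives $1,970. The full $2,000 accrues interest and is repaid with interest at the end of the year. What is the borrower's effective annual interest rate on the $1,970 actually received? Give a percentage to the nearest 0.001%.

Amount owed after one year: 2,000 × (1 + 0.1350/4)^4 = 2,000 × 1.141989 = $2,283.98.
Effective rate on net proceeds: 2,283.98 / 1,970 − 1 = 0.159380 = 15.938%.

15.938%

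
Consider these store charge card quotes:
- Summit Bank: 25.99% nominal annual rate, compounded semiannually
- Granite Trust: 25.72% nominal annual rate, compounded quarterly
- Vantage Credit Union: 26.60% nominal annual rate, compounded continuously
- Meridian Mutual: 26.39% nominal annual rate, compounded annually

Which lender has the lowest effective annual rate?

Meridian Mutual

Summit Bank: (1 + 0.2599/2)^2 − 1 = 27.679%
Granite Trust: (1 + 0.2572/4)^4 − 1 = 28.309%
Vantage Credit Union: e^0.2660 − 1 = 30.474%
Meridian Mutual: compounded annually, EAR = 26.390%
The lowest effective annual rate is Meridian Mutual at 26.390%.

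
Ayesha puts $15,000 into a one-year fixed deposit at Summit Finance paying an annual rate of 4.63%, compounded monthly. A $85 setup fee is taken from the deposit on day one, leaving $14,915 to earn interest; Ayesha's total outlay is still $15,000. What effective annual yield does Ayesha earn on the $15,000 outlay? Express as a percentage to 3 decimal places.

4.136%

Value after one year: 14,915 × (1 + 0.0463/12)^12 = 14,915 × 1.047295 = $15,620.41.
Effective yield on the $15,000 outlay: 15,620.41 / 15,000 − 1 = 0.041361 = 4.136%.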